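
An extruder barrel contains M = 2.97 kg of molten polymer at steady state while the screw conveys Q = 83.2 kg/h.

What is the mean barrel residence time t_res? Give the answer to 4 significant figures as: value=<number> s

Q_s = Q / 3600 = 83.2 / 3600 = 0.0231111 kg/s
t_res = M / Q_s = 2.97 ÷ 0.0231111 = 128.51 s

value=128.5 s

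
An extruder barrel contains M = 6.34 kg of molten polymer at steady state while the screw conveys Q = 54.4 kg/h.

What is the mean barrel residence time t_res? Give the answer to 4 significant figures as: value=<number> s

value=419.6 s

Q_s = Q / 3600 = 54.4 / 3600 = 0.0151111 kg/s
t_res = M / Q_s = 6.34 ÷ 0.0151111 = 419.559 s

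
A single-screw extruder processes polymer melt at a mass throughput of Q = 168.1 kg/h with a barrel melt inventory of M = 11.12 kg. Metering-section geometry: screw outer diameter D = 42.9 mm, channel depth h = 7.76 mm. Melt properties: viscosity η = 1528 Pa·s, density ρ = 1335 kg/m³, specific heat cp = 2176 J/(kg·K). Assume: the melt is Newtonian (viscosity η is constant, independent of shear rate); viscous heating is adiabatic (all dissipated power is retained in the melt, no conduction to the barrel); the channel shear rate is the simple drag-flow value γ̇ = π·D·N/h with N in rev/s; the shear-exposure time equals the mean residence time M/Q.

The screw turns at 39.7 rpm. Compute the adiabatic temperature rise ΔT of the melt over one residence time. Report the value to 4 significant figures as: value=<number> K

value=16.54 K

Q_s = Q / 3600 = 168.1 / 3600 = 0.0466944 kg/s
Mean residence time: t_res = M/Q_s = 11.12 kg / 0.0466944 kg/s = 238.144 s
D = 42.9 mm = 0.0429 m;  h = 7.76 mm = 0.00776 m;  N = 39.7 rpm / 60 = 0.661667 rev/s
γ̇ = π·D·N / h = π · 0.0429 · 0.661667 / 0.00776 = 11.4917 s⁻¹
ΔT = η·γ̇²·t_res / (ρ·cp) = 1528 · (11.4917)² · 238.144 / (1335 · 2176) = 16.5422 K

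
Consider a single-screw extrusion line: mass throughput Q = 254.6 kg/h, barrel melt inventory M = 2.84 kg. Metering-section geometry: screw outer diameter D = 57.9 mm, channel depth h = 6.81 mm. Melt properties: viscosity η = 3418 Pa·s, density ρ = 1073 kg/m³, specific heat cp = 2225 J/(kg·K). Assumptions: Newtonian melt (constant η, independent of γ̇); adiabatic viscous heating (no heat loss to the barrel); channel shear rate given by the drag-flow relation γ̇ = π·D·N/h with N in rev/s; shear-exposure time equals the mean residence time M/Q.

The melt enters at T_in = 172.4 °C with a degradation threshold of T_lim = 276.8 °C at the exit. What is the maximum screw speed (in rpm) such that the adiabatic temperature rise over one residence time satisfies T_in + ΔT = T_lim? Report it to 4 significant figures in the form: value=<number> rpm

Throughput in SI: Q_s = 254.6 kg/h ÷ 3600 s/h = 0.0707222 kg/s
t_res = M / Q_s = 2.84 / 0.0707222 = 40.1571 s
Convert to metres: D = 0.0579 m, h = 0.00681 m
ΔT_a = T_lim − T_in = 276.8 − 172.4 = 104.4 K
γ̇_max² = ΔT_a·ρ·cp/(η·t_res) = 104.4·1073·2225/(3418·40.1571) = 1815.92 s⁻²
Take the square root: γ̇_max = √(1815.92) = 42.6136 s⁻¹
Solve γ̇ = πDN/h for N: N_max = γ̇_max·h/(π·D) = 42.6136 × 0.00681 / (π × 0.0579) = 1.59539 rev/s = 95.7233 rpm

value=95.72 rpm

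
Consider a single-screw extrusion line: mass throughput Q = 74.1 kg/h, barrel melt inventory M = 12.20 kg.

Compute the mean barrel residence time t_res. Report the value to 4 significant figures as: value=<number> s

value=592.7 s

Throughput in SI: Q_s = 74.1 kg/h ÷ 3600 s/h = 0.0205833 kg/s
Mean residence time: t_res = M/Q_s = 12.20 kg / 0.0205833 kg/s = 592.713 s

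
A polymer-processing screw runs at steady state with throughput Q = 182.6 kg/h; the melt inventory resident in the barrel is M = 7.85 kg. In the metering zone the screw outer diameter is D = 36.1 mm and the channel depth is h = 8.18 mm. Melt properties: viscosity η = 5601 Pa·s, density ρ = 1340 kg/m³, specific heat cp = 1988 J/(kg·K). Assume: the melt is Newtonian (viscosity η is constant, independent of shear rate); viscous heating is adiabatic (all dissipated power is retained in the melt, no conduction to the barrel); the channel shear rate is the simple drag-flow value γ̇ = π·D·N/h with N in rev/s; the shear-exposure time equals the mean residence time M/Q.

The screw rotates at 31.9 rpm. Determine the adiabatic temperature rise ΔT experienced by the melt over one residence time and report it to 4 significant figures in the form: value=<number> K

Q_s = Q / 3600 = 182.6 / 3600 = 0.0507222 kg/s
t_res = M / Q_s = 7.85 / 0.0507222 = 154.765 s
Geometry in metres: D = 36.1 mm → 0.0361 m, h = 8.18 mm → 0.00818 m; screw speed N = 31.9 rpm = 0.531667 rev/s
γ̇ = π·D·N / h = π · 0.0361 · 0.531667 / 0.00818 = 7.37129 s⁻¹
ΔT = η·γ̇²·t_res / (ρ·cp) = 5601 · (7.37129)² · 154.765 / (1340 · 1988) = 17.6808 K

value=17.68 K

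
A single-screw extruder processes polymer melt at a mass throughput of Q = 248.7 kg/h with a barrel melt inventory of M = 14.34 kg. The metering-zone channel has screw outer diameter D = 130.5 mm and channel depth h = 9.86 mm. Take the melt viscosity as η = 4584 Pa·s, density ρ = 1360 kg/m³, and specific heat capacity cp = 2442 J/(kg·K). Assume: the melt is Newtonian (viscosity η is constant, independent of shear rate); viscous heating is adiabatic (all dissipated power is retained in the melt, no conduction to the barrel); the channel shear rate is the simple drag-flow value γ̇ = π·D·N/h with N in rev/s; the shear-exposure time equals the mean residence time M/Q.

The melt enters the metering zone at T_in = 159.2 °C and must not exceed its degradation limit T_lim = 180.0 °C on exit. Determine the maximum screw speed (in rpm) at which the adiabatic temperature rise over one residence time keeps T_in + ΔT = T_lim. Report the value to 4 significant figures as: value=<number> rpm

Throughput in SI: Q_s = 248.7 kg/h ÷ 3600 s/h = 0.0690833 kg/s
t_res = M / Q_s = 14.34 ÷ 0.0690833 = 207.575 s
Geometry in SI: D = 130.5 mm → 0.1305 m, h = 9.86 mm → 0.00986 m
Allowable rise: ΔT_a = T_lim − T_in = 180.0 − 159.2 = 20.8 K
γ̇_max² = ΔT_a·ρ·cp/(η·t_res) = 20.8·1360·2442/(4584·207.575) = 72.5985 s⁻²
γ̇_max = sqrt(72.5985) = 8.52047 s⁻¹
N_max = γ̇_max·h / (π·D) = 8.52047 · 0.00986 / (π · 0.1305) = 0.204918 rev/s = 12.2951 rpm

value=12.30 rpm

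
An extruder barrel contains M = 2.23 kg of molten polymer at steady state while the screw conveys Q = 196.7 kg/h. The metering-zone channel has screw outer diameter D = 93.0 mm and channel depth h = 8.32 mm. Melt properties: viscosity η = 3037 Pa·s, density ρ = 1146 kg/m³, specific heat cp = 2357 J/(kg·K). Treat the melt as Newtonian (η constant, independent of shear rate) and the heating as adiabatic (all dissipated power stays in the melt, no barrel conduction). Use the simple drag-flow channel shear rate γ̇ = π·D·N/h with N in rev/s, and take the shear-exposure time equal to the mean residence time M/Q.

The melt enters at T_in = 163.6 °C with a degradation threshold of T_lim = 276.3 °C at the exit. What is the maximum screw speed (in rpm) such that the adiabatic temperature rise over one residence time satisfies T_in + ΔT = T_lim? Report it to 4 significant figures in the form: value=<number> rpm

Throughput in SI: Q_s = 196.7 kg/h ÷ 3600 s/h = 0.0546389 kg/s
t_res = M / Q_s = 2.23 ÷ 0.0546389 = 40.8134 s
Convert to metres: D = 0.093 m, h = 0.00832 m
ΔT_a = T_lim − T_in = 276.3 °C − 163.6 °C = 112.7 K
γ̇_max² = ΔT_a·ρ·cp / (η·t_res) = [112.7 × 1146 × 2357] / [3037 × 40.8134] = 2455.95 s⁻²
γ̇_max = √2455.95 = 49.5576 s⁻¹
N_max = γ̇_max·h / (π·D) = 49.5576 · 0.00832 / (π · 0.093) = 1.41124 rev/s = 84.6744 rpm

value=84.67 rpm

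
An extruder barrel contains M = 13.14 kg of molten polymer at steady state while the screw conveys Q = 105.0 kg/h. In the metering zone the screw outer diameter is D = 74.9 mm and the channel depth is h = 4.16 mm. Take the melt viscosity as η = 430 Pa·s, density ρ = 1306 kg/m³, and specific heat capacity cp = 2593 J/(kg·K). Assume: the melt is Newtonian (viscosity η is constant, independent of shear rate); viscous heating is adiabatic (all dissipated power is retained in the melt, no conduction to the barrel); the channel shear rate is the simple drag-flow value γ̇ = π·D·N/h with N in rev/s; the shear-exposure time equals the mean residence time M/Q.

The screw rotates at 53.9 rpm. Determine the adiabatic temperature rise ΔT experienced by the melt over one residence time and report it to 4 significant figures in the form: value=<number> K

Convert throughput: Q = 105.0 kg/h = 105.0/3600 = 0.0291667 kg/s
t_res = M / Q_s = 13.14 / 0.0291667 = 450.514 s
D = 74.9 mm = 0.0749 m;  h = 4.16 mm = 0.00416 m;  N = 53.9 rpm / 60 = 0.898333 rev/s
Shear rate: γ̇ = πDN/h = π·0.0749·0.898333/0.00416 = 50.8131 s⁻¹
ΔT = η·γ̇²·t_res/(ρ·cp) = [430 × 50.8131² × 450.514] / [1306 × 2593] = 147.701 K

value=147.7 K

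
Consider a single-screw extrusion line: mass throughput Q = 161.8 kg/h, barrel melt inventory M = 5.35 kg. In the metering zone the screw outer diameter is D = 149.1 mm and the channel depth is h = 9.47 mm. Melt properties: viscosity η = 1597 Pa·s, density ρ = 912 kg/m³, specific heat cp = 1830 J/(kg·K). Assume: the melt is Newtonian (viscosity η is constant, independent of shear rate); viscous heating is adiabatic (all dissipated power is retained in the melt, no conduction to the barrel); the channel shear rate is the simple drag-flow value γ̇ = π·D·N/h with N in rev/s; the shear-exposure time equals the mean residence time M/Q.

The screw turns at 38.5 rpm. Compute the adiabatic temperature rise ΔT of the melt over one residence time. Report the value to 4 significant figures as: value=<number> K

value=114.7 K

Convert throughput: Q = 161.8 kg/h = 161.8/3600 = 0.0449444 kg/s
t_res = M / Q_s = 5.35 ÷ 0.0449444 = 119.036 s
Geometry in metres: D = 149.1 mm → 0.1491 m, h = 9.47 mm → 0.00947 m; screw speed N = 38.5 rpm = 0.641667 rev/s
Shear rate: γ̇ = πDN/h = π·0.1491·0.641667/0.00947 = 31.7385 s⁻¹
Adiabatic rise: ΔT = η γ̇² t_res / (ρ cp) = 1597·(31.7385)²·119.036 / (912·1830) = 114.739 K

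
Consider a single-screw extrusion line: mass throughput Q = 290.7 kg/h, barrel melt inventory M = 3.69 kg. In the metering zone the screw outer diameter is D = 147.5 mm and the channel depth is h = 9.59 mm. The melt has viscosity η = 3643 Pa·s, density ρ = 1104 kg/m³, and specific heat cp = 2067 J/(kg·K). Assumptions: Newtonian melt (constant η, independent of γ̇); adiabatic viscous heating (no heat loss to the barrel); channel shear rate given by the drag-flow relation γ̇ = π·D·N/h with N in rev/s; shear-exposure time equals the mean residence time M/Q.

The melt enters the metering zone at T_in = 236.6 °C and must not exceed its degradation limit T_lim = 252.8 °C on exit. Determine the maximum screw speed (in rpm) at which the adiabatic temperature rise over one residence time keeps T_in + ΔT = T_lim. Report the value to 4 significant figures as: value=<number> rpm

value=18.50 rpm

Throughput in SI: Q_s = 290.7 kg/h ÷ 3600 s/h = 0.08075 kg/s
t_res = M / Q_s = 3.69 / 0.08075 = 45.6966 s
D = 147.5 mm = 0.1475 m;  h = 9.59 mm = 0.00959 m
ΔT_a = T_lim − T_in = 252.8 − 236.6 = 16.2 K
γ̇_max² = ΔT_a·ρ·cp/(η·t_res) = 16.2·1104·2067/(3643·45.6966) = 222.066 s⁻²
Take the square root: γ̇_max = √(222.066) = 14.9019 s⁻¹
N_max = γ̇_max·h / (π·D) = 14.9019 · 0.00959 / (π · 0.1475) = 0.308402 rev/s = 18.5041 rpm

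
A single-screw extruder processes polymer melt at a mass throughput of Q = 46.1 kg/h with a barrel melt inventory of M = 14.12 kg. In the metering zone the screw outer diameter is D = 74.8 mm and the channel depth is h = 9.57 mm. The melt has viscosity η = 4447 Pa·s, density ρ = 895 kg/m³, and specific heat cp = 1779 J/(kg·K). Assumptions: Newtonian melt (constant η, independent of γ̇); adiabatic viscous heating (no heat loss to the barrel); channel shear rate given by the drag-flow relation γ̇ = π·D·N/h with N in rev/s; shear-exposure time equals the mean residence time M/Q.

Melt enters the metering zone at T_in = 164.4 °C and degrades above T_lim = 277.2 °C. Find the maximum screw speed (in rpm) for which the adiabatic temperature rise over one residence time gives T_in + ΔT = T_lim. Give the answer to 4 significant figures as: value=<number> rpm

value=14.79 rpm

Convert throughput: Q = 46.1 kg/h = 46.1/3600 = 0.0128056 kg/s
Mean residence time: t_res = M/Q_s = 14.12 kg / 0.0128056 kg/s = 1102.65 s
Geometry in SI: D = 74.8 mm → 0.0748 m, h = 9.57 mm → 0.00957 m
ΔT_a = T_lim − T_in = 277.2 − 164.4 = 112.8 K
γ̇_max² = ΔT_a·ρ·cp / (η·t_res) = [112.8 × 895 × 1779] / [4447 × 1102.65] = 36.6273 s⁻²
γ̇_max = √36.6273 = 6.05205 s⁻¹
N_max = γ̇_max·h / (π·D) = 6.05205 · 0.00957 / (π · 0.0748) = 0.246469 rev/s = 14.7882 rpm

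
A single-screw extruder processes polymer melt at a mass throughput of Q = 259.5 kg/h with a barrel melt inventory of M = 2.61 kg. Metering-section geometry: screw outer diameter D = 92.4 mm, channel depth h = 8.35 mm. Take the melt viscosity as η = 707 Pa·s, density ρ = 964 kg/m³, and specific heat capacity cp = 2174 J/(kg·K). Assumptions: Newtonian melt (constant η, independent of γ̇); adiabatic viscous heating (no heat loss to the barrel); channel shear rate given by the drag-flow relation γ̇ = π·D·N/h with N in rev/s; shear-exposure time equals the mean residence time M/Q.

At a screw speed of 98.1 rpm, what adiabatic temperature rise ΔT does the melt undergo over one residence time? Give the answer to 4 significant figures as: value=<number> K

value=39.46 K

Convert throughput: Q = 259.5 kg/h = 259.5/3600 = 0.0720833 kg/s
Mean residence time: t_res = M/Q_s = 2.61 kg / 0.0720833 kg/s = 36.2081 s
Geometry in metres: D = 92.4 mm → 0.0924 m, h = 8.35 mm → 0.00835 m; screw speed N = 98.1 rpm = 1.635 rev/s
γ̇ = π·D·N / h = π · 0.0924 · 1.635 / 0.00835 = 56.8399 s⁻¹
Adiabatic rise: ΔT = η γ̇² t_res / (ρ cp) = 707·(56.8399)²·36.2081 / (964·2174) = 39.4634 K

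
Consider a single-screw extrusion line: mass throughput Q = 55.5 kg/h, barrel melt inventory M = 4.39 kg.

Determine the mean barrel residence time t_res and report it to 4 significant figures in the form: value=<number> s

Q_s = Q / 3600 = 55.5 / 3600 = 0.0154167 kg/s
Mean residence time: t_res = M/Q_s = 4.39 kg / 0.0154167 kg/s = 284.757 s

value=284.8 s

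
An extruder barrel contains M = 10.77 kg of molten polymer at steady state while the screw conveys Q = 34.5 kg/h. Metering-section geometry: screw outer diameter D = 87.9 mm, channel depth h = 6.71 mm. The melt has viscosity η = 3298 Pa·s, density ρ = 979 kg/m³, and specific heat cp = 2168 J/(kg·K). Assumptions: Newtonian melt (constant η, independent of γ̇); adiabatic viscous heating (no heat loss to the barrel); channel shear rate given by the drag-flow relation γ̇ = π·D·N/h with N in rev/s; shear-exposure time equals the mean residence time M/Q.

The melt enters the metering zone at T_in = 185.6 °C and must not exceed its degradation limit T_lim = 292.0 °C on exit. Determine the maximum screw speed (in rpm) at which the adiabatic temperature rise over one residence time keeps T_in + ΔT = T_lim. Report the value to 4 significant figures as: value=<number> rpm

value=11.38 rpm

Q_s = Q / 3600 = 34.5 / 3600 = 0.00958333 kg/s
t_res = M / Q_s = 10.77 ÷ 0.00958333 = 1123.83 s
Geometry in SI: D = 87.9 mm → 0.0879 m, h = 6.71 mm → 0.00671 m
ΔT_a = T_lim − T_in = 292.0 °C − 185.6 °C = 106.4 K
γ̇_max² = ΔT_a·ρ·cp / (η·t_res) = [106.4 × 979 × 2168] / [3298 × 1123.83] = 60.9304 s⁻²
Take the square root: γ̇_max = √(60.9304) = 7.80579 s⁻¹
N_max = γ̇_max h / (πD) = 7.80579·0.00671/(π·0.0879) = 0.189671 rev/s → ×60 = 11.3803 rpm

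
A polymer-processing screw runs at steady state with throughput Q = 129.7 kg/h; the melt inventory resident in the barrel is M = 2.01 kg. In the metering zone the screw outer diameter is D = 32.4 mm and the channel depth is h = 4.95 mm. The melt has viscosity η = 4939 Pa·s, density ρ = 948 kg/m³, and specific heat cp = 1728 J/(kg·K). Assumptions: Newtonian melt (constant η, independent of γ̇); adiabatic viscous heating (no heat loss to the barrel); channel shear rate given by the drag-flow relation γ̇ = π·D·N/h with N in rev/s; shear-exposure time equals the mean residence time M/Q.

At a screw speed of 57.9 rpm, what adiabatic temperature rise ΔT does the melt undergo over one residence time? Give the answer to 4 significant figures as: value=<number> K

value=66.23 K

Convert throughput: Q = 129.7 kg/h = 129.7/3600 = 0.0360278 kg/s
Mean residence time: t_res = M/Q_s = 2.01 kg / 0.0360278 kg/s = 55.7903 s
D = 32.4 mm = 0.0324 m;  h = 4.95 mm = 0.00495 m;  N = 57.9 rpm / 60 = 0.965 rev/s
Shear rate: γ̇ = πDN/h = π·0.0324·0.965/0.00495 = 19.8434 s⁻¹
ΔT = η·γ̇²·t_res / (ρ·cp) = 4939 · (19.8434)² · 55.7903 / (948 · 1728) = 66.2338 K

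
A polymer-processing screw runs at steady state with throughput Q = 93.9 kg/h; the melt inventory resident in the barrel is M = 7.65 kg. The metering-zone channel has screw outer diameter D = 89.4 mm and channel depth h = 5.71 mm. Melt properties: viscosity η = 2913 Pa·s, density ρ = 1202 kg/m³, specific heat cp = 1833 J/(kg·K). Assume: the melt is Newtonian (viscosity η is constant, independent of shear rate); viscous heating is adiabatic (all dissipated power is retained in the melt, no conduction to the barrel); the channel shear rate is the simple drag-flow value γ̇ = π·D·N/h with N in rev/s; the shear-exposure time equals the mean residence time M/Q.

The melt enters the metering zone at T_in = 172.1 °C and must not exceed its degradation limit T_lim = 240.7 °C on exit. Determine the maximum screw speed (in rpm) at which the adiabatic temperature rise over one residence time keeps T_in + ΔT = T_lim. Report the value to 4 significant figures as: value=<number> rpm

Convert throughput: Q = 93.9 kg/h = 93.9/3600 = 0.0260833 kg/s
t_res = M / Q_s = 7.65 / 0.0260833 = 293.291 s
Geometry in SI: D = 89.4 mm → 0.0894 m, h = 5.71 mm → 0.00571 m
ΔT_a = T_lim − T_in = 240.7 °C − 172.1 °C = 68.6 K
Invert ΔT = ηγ̇²t_res/(ρcp) for γ̇: γ̇_max² = ΔT_a ρ cp / (η t_res) = 68.6·1202·1833 / (2913·293.291) = 176.91 s⁻²
γ̇_max = sqrt(176.91) = 13.3007 s⁻¹
Solve γ̇ = πDN/h for N: N_max = γ̇_max·h/(π·D) = 13.3007 × 0.00571 / (π × 0.0894) = 0.270411 rev/s = 16.2247 rpm

value=16.22 rpm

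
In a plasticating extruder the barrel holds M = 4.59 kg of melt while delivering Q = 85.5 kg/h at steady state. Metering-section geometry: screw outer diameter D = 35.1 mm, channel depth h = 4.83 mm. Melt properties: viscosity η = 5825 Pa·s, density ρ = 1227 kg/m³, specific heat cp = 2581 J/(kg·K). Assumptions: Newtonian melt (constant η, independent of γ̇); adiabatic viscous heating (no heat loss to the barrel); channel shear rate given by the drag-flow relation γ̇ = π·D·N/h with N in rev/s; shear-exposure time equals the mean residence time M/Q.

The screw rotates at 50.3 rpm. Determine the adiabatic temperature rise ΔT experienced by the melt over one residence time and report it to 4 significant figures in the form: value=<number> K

Throughput in SI: Q_s = 85.5 kg/h ÷ 3600 s/h = 0.02375 kg/s
Mean residence time: t_res = M/Q_s = 4.59 kg / 0.02375 kg/s = 193.263 s
Convert to SI: D = 0.0351 m, h = 0.00483 m, N = 50.3/60 = 0.838333 rev/s
Shear rate: γ̇ = πDN/h = π·0.0351·0.838333/0.00483 = 19.1393 s⁻¹
Adiabatic rise: ΔT = η γ̇² t_res / (ρ cp) = 5825·(19.1393)²·193.263 / (1227·2581) = 130.216 K

value=130.2 K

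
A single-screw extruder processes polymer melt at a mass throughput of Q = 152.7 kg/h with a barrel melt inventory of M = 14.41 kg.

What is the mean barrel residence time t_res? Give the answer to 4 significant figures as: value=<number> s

value=339.7 s

Throughput in SI: Q_s = 152.7 kg/h ÷ 3600 s/h = 0.0424167 kg/s
t_res = M / Q_s = 14.41 / 0.0424167 = 339.725 s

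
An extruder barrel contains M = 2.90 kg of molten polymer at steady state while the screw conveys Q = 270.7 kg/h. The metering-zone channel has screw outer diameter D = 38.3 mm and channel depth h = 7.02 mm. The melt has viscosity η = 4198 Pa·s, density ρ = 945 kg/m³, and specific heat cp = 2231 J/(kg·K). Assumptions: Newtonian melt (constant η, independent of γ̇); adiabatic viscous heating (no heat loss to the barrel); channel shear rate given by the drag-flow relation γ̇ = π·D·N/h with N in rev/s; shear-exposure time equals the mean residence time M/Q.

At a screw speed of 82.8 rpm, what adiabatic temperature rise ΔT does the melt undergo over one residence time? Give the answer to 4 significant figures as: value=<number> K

Convert throughput: Q = 270.7 kg/h = 270.7/3600 = 0.0751944 kg/s
t_res = M / Q_s = 2.90 / 0.0751944 = 38.5667 s
D = 38.3 mm = 0.0383 m;  h = 7.02 mm = 0.00702 m;  N = 82.8 rpm / 60 = 1.38 rev/s
γ̇ = π D N / h = (π)(0.0383)(1.38) / 0.00702 = 23.6532 s⁻¹
ΔT = η·γ̇²·t_res/(ρ·cp) = [4198 × 23.6532² × 38.5667] / [945 × 2231] = 42.964 K

value=42.96 K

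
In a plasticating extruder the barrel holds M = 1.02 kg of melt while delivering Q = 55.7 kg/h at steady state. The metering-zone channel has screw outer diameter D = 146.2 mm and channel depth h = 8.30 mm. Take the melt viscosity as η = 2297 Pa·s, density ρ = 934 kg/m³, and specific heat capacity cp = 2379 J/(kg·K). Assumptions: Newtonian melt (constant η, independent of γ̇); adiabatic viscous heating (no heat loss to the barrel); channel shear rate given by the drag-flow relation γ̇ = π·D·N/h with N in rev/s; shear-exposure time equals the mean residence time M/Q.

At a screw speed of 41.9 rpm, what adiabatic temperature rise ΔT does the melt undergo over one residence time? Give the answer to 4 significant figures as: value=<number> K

value=101.8 K

Q_s = Q / 3600 = 55.7 / 3600 = 0.0154722 kg/s
Mean residence time: t_res = M/Q_s = 1.02 kg / 0.0154722 kg/s = 65.9246 s
D = 146.2 mm = 0.1462 m;  h = 8.30 mm = 0.0083 m;  N = 41.9 rpm / 60 = 0.698333 rev/s
γ̇ = π·D·N / h = π · 0.1462 · 0.698333 / 0.0083 = 38.644 s⁻¹
ΔT = η·γ̇²·t_res/(ρ·cp) = [2297 × 38.644² × 65.9246] / [934 × 2379] = 101.773 K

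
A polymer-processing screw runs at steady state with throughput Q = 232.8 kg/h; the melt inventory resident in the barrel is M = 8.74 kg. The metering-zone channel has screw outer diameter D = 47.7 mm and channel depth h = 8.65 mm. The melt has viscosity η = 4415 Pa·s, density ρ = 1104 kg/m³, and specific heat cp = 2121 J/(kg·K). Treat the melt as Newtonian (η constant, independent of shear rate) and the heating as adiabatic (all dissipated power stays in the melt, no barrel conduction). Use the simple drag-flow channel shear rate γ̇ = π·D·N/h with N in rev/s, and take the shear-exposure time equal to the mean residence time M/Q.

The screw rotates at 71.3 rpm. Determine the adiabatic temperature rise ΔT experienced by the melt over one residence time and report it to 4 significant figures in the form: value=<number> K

value=108.0 K

Throughput in SI: Q_s = 232.8 kg/h ÷ 3600 s/h = 0.0646667 kg/s
Mean residence time: t_res = M/Q_s = 8.74 kg / 0.0646667 kg/s = 135.155 s
Convert to SI: D = 0.0477 m, h = 0.00865 m, N = 71.3/60 = 1.18833 rev/s
Shear rate: γ̇ = πDN/h = π·0.0477·1.18833/0.00865 = 20.5869 s⁻¹
Adiabatic rise: ΔT = η γ̇² t_res / (ρ cp) = 4415·(20.5869)²·135.155 / (1104·2121) = 108.002 K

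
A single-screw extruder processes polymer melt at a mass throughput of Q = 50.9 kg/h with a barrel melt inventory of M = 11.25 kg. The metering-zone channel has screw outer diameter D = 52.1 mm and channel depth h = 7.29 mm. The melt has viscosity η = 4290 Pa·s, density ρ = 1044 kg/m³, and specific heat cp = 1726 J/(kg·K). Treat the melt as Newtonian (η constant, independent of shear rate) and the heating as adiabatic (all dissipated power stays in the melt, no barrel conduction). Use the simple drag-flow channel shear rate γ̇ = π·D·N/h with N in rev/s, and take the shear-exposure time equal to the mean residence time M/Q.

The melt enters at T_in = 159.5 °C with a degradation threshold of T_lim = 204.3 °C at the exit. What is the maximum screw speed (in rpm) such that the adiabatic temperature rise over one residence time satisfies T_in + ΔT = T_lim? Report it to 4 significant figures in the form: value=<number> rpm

Q_s = Q / 3600 = 50.9 / 3600 = 0.0141389 kg/s
t_res = M / Q_s = 11.25 / 0.0141389 = 795.678 s
Geometry in SI: D = 52.1 mm → 0.0521 m, h = 7.29 mm → 0.00729 m
ΔT_a = T_lim − T_in = 204.3 °C − 159.5 °C = 44.8 K
Invert ΔT = ηγ̇²t_res/(ρcp) for γ̇: γ̇_max² = ΔT_a ρ cp / (η t_res) = 44.8·1044·1726 / (4290·795.678) = 23.6497 s⁻²
Take the square root: γ̇_max = √(23.6497) = 4.86309 s⁻¹
Solve γ̇ = πDN/h for N: N_max = γ̇_max·h/(π·D) = 4.86309 × 0.00729 / (π × 0.0521) = 0.216597 rev/s = 12.9958 rpm

value=13.00 rpm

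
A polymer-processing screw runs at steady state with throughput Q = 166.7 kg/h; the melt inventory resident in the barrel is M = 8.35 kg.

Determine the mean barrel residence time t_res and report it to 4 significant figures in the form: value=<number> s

Q_s = Q / 3600 = 166.7 / 3600 = 0.0463056 kg/s
t_res = M / Q_s = 8.35 / 0.0463056 = 180.324 s

value=180.3 s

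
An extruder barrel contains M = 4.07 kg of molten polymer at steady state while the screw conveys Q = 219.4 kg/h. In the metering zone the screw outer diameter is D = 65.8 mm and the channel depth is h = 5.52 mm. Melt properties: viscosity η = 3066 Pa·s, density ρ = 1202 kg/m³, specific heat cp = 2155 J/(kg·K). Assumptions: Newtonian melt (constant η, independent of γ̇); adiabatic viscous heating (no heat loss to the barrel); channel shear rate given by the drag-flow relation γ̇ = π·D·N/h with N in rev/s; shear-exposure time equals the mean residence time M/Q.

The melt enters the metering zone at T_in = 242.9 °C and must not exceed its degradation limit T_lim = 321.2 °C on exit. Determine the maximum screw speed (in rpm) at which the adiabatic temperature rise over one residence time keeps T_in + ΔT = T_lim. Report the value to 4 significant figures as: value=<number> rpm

value=50.43 rpm

Q_s = Q / 3600 = 219.4 / 3600 = 0.0609444 kg/s
Mean residence time: t_res = M/Q_s = 4.07 kg / 0.0609444 kg/s = 66.7821 s
Geometry in SI: D = 65.8 mm → 0.0658 m, h = 5.52 mm → 0.00552 m
ΔT_a = T_lim − T_in = 321.2 − 242.9 = 78.3 K
Invert ΔT = ηγ̇²t_res/(ρcp) for γ̇: γ̇_max² = ΔT_a ρ cp / (η t_res) = 78.3·1202·2155 / (3066·66.7821) = 990.561 s⁻²
Take the square root: γ̇_max = √(990.561) = 31.4732 s⁻¹
N_max = γ̇_max·h / (π·D) = 31.4732 · 0.00552 / (π · 0.0658) = 0.840434 rev/s = 50.4261 rpm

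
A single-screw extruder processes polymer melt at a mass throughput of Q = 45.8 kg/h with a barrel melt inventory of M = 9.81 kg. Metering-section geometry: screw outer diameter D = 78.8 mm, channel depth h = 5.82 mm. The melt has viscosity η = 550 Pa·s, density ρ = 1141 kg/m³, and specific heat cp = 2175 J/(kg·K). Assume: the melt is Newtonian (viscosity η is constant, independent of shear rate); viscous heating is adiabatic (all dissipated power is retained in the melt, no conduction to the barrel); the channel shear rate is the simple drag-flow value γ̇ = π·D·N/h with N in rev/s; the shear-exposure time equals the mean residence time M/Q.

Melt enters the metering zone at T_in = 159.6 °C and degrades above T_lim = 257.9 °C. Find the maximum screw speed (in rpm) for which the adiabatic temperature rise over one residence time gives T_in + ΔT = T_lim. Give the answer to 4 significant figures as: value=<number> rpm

Q_s = Q / 3600 = 45.8 / 3600 = 0.0127222 kg/s
t_res = M / Q_s = 9.81 ÷ 0.0127222 = 771.092 s
Convert to metres: D = 0.0788 m, h = 0.00582 m
ΔT_a = T_lim − T_in = 257.9 − 159.6 = 98.3 K
γ̇_max² = ΔT_a·ρ·cp / (η·t_res) = [98.3 × 1141 × 2175] / [550 × 771.092] = 575.214 s⁻²
γ̇_max = √575.214 = 23.9836 s⁻¹
Solve γ̇ = πDN/h for N: N_max = γ̇_max·h/(π·D) = 23.9836 × 0.00582 / (π × 0.0788) = 0.563848 rev/s = 33.8309 rpm

value=33.83 rpm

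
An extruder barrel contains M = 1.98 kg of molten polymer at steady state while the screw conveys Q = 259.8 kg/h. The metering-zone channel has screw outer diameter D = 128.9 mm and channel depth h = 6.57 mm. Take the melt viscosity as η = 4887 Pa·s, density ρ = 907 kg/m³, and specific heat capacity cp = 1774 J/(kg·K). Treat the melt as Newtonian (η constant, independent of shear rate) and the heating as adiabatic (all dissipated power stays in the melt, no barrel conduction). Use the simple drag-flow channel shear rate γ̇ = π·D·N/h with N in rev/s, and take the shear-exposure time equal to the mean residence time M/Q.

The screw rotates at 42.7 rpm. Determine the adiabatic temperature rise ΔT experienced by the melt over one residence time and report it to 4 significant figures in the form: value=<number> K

value=160.3 K

Q_s = Q / 3600 = 259.8 / 3600 = 0.0721667 kg/s
t_res = M / Q_s = 1.98 ÷ 0.0721667 = 27.4365 s
D = 128.9 mm = 0.1289 m;  h = 6.57 mm = 0.00657 m;  N = 42.7 rpm / 60 = 0.711667 rev/s
γ̇ = π D N / h = (π)(0.1289)(0.711667) / 0.00657 = 43.8646 s⁻¹
ΔT = η·γ̇²·t_res/(ρ·cp) = [4887 × 43.8646² × 27.4365] / [907 × 1774] = 160.339 K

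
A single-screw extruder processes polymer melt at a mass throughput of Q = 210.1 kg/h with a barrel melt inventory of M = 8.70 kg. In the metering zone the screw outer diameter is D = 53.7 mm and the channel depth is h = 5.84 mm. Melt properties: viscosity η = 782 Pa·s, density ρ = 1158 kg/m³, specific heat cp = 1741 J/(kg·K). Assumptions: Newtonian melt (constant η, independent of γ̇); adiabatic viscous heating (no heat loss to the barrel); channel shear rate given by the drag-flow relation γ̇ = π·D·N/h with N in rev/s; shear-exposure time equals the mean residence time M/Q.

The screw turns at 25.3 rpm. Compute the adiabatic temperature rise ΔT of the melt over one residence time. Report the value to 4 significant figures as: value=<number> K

value=8.579 K

Throughput in SI: Q_s = 210.1 kg/h ÷ 3600 s/h = 0.0583611 kg/s
t_res = M / Q_s = 8.70 / 0.0583611 = 149.072 s
Convert to SI: D = 0.0537 m, h = 0.00584 m, N = 25.3/60 = 0.421667 rev/s
γ̇ = π·D·N / h = π · 0.0537 · 0.421667 / 0.00584 = 12.1809 s⁻¹
ΔT = η·γ̇²·t_res/(ρ·cp) = [782 × 12.1809² × 149.072] / [1158 × 1741] = 8.57939 K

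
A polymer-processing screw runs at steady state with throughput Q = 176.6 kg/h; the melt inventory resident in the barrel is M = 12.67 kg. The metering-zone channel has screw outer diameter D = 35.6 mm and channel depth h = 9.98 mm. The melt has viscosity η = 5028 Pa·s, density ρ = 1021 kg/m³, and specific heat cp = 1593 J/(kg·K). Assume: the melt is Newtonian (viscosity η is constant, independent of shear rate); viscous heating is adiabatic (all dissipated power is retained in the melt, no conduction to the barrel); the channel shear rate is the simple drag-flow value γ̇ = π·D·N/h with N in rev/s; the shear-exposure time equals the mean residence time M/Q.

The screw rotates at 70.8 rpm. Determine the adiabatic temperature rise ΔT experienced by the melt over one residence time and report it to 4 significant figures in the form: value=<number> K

value=139.6 K

Throughput in SI: Q_s = 176.6 kg/h ÷ 3600 s/h = 0.0490556 kg/s
t_res = M / Q_s = 12.67 ÷ 0.0490556 = 258.279 s
Convert to SI: D = 0.0356 m, h = 0.00998 m, N = 70.8/60 = 1.18 rev/s
γ̇ = π D N / h = (π)(0.0356)(1.18) / 0.00998 = 13.2236 s⁻¹
Adiabatic rise: ΔT = η γ̇² t_res / (ρ cp) = 5028·(13.2236)²·258.279 / (1021·1593) = 139.619 K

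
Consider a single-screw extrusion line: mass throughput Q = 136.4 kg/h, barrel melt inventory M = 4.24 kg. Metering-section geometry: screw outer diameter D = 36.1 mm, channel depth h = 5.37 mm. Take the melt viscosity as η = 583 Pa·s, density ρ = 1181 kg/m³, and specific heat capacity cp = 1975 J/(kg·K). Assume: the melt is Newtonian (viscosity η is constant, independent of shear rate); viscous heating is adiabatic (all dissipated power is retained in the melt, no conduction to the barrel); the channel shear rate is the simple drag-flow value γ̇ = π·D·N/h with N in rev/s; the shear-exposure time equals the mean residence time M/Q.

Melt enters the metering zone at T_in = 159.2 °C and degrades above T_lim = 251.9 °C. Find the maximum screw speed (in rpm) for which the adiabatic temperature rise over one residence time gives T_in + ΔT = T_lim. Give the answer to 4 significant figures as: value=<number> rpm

Convert throughput: Q = 136.4 kg/h = 136.4/3600 = 0.0378889 kg/s
Mean residence time: t_res = M/Q_s = 4.24 kg / 0.0378889 kg/s = 111.906 s
D = 36.1 mm = 0.0361 m;  h = 5.37 mm = 0.00537 m
Allowable rise: ΔT_a = T_lim − T_in = 251.9 − 159.2 = 92.7 K
γ̇_max² = ΔT_a·ρ·cp/(η·t_res) = 92.7·1181·1975/(583·111.906) = 3314.17 s⁻²
Take the square root: γ̇_max = √(3314.17) = 57.5688 s⁻¹
N_max = γ̇_max h / (πD) = 57.5688·0.00537/(π·0.0361) = 2.72586 rev/s → ×60 = 163.552 rpm

value=163.6 rpm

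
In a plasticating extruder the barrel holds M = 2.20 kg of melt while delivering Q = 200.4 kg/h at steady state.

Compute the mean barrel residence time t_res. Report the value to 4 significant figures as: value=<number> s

Convert throughput: Q = 200.4 kg/h = 200.4/3600 = 0.0556667 kg/s
t_res = M / Q_s = 2.20 / 0.0556667 = 39.521 s

value=39.52 s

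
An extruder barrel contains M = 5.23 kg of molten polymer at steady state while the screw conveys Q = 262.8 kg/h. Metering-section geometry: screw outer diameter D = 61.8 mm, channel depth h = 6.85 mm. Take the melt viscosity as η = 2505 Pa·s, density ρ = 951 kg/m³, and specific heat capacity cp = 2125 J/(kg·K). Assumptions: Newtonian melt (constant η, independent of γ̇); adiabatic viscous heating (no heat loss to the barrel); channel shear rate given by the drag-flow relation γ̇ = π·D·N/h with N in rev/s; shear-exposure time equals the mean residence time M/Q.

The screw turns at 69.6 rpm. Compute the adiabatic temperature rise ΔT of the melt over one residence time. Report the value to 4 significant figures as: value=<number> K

value=96.00 K

Q_s = Q / 3600 = 262.8 / 3600 = 0.073 kg/s
Mean residence time: t_res = M/Q_s = 5.23 kg / 0.073 kg/s = 71.6438 s
D = 61.8 mm = 0.0618 m;  h = 6.85 mm = 0.00685 m;  N = 69.6 rpm / 60 = 1.16 rev/s
γ̇ = π D N / h = (π)(0.0618)(1.16) / 0.00685 = 32.878 s⁻¹
ΔT = η·γ̇²·t_res/(ρ·cp) = [2505 × 32.878² × 71.6438] / [951 × 2125] = 95.9972 K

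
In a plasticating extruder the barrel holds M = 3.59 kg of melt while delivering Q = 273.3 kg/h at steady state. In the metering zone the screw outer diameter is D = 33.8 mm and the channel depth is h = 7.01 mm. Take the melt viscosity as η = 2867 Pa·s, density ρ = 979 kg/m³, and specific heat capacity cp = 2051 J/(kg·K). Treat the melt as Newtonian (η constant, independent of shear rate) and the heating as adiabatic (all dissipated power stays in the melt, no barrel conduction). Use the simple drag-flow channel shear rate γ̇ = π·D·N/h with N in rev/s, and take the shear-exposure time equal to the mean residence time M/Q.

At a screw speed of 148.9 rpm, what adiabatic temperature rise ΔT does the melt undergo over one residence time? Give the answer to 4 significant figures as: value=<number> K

value=95.42 K

Convert throughput: Q = 273.3 kg/h = 273.3/3600 = 0.0759167 kg/s
Mean residence time: t_res = M/Q_s = 3.59 kg / 0.0759167 kg/s = 47.2887 s
Convert to SI: D = 0.0338 m, h = 0.00701 m, N = 148.9/60 = 2.48167 rev/s
Shear rate: γ̇ = πDN/h = π·0.0338·2.48167/0.00701 = 37.5917 s⁻¹
Adiabatic rise: ΔT = η γ̇² t_res / (ρ cp) = 2867·(37.5917)²·47.2887 / (979·2051) = 95.4159 K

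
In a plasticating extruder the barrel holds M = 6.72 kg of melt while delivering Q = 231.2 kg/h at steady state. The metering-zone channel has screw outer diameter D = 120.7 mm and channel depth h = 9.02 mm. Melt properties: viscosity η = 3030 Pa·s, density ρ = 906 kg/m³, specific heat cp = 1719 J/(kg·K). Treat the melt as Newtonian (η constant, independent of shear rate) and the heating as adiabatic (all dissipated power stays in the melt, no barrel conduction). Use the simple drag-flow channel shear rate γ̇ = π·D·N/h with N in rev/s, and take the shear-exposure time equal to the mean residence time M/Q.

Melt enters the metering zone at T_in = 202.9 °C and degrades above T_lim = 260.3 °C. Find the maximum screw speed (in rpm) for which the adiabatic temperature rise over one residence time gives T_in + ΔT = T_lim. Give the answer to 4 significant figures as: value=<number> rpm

Convert throughput: Q = 231.2 kg/h = 231.2/3600 = 0.0642222 kg/s
t_res = M / Q_s = 6.72 / 0.0642222 = 104.637 s
Convert to metres: D = 0.1207 m, h = 0.00902 m
ΔT_a = T_lim − T_in = 260.3 − 202.9 = 57.4 K
γ̇_max² = ΔT_a·ρ·cp/(η·t_res) = 57.4·906·1719/(3030·104.637) = 281.961 s⁻²
Take the square root: γ̇_max = √(281.961) = 16.7917 s⁻¹
Solve γ̇ = πDN/h for N: N_max = γ̇_max·h/(π·D) = 16.7917 × 0.00902 / (π × 0.1207) = 0.399433 rev/s = 23.966 rpm

value=23.97 rpm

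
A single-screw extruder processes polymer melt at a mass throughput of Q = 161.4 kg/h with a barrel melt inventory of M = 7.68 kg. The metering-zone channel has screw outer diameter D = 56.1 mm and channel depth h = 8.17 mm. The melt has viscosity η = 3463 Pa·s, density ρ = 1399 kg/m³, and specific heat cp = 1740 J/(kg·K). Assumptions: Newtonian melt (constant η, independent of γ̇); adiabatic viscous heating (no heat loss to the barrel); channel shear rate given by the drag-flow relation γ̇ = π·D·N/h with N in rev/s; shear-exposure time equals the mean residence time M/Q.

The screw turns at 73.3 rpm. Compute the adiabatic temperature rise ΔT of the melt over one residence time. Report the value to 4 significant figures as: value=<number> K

Convert throughput: Q = 161.4 kg/h = 161.4/3600 = 0.0448333 kg/s
t_res = M / Q_s = 7.68 ÷ 0.0448333 = 171.301 s
Convert to SI: D = 0.0561 m, h = 0.00817 m, N = 73.3/60 = 1.22167 rev/s
Shear rate: γ̇ = πDN/h = π·0.0561·1.22167/0.00817 = 26.3538 s⁻¹
Adiabatic rise: ΔT = η γ̇² t_res / (ρ cp) = 3463·(26.3538)²·171.301 / (1399·1740) = 169.251 K

value=169.3 K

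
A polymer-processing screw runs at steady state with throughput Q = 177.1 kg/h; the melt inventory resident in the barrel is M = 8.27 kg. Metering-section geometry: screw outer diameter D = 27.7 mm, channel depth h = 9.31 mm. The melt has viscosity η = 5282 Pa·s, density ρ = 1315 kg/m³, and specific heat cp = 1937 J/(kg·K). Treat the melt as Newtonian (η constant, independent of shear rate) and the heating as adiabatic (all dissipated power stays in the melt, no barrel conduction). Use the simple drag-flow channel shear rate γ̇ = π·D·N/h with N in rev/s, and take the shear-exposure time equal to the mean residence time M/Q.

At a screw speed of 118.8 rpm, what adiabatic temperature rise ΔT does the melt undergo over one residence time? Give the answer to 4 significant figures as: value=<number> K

value=119.4 K

Q_s = Q / 3600 = 177.1 / 3600 = 0.0491944 kg/s
t_res = M / Q_s = 8.27 / 0.0491944 = 168.108 s
Convert to SI: D = 0.0277 m, h = 0.00931 m, N = 118.8/60 = 1.98 rev/s
Shear rate: γ̇ = πDN/h = π·0.0277·1.98/0.00931 = 18.5074 s⁻¹
ΔT = η·γ̇²·t_res/(ρ·cp) = [5282 × 18.5074² × 168.108] / [1315 × 1937] = 119.405 K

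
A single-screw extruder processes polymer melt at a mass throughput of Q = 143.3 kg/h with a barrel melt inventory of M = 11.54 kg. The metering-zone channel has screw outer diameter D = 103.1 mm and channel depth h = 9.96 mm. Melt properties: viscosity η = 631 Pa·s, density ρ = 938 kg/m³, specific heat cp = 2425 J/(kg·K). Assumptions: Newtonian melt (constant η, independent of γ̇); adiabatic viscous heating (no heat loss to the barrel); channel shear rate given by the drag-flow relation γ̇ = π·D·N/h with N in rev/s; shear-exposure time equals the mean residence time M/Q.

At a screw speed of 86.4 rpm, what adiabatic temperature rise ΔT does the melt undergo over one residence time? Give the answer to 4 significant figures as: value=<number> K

value=176.4 K

Throughput in SI: Q_s = 143.3 kg/h ÷ 3600 s/h = 0.0398056 kg/s
t_res = M / Q_s = 11.54 / 0.0398056 = 289.909 s
Convert to SI: D = 0.1031 m, h = 0.00996 m, N = 86.4/60 = 1.44 rev/s
γ̇ = π D N / h = (π)(0.1031)(1.44) / 0.00996 = 46.8287 s⁻¹
ΔT = η·γ̇²·t_res/(ρ·cp) = [631 × 46.8287² × 289.909] / [938 × 2425] = 176.36 K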